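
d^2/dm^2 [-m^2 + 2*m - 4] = -2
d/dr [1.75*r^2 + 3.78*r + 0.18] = 3.5*r + 3.78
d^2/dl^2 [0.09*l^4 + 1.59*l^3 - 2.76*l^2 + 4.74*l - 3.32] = 1.08*l^2 + 9.54*l - 5.52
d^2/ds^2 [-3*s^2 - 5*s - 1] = -6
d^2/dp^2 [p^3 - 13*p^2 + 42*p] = 6*p - 26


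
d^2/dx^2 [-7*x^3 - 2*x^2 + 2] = -42*x - 4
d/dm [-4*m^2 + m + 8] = 1 - 8*m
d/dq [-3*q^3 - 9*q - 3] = -9*q^2 - 9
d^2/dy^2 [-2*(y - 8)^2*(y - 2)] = 72 - 12*y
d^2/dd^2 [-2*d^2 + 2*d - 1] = -4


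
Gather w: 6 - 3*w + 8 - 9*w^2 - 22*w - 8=-9*w^2 - 25*w + 6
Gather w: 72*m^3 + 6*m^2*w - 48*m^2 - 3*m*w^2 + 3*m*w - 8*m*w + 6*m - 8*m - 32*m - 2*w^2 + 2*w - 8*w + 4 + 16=72*m^3 - 48*m^2 - 34*m + w^2*(-3*m - 2) + w*(6*m^2 - 5*m - 6) + 20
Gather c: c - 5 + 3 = c - 2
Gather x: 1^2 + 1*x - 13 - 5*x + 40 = 28 - 4*x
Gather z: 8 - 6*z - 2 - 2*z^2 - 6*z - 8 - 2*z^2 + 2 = -4*z^2 - 12*z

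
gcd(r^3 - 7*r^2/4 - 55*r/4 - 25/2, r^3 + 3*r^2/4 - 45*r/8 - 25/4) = r^2 + 13*r/4 + 5/2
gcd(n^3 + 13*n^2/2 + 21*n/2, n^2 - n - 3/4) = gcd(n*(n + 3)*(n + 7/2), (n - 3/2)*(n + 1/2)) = 1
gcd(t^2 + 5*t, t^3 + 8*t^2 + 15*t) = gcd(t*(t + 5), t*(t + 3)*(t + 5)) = t^2 + 5*t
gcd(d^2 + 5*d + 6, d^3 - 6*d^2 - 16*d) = d + 2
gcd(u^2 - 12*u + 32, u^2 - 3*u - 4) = u - 4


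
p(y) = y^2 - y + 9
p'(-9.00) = -19.00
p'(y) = 2*y - 1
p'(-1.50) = -4.00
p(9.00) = 81.00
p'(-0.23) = -1.46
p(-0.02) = 9.02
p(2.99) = 14.95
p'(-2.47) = -5.94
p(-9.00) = 99.00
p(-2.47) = 17.57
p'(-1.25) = -3.50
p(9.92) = 97.49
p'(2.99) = 4.98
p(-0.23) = 9.28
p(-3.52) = 24.91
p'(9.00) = 17.00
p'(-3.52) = -8.04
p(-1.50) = 12.75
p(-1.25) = 11.81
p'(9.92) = 18.84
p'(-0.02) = -1.04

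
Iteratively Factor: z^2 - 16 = (z + 4)*(z - 4)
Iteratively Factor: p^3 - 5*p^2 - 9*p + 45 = (p - 5)*(p^2 - 9) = (p - 5)*(p + 3)*(p - 3)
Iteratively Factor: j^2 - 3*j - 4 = (j + 1)*(j - 4)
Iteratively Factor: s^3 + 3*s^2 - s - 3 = (s + 3)*(s^2 - 1) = (s - 1)*(s + 3)*(s + 1)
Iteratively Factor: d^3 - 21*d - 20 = (d + 1)*(d^2 - d - 20) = (d + 1)*(d + 4)*(d - 5)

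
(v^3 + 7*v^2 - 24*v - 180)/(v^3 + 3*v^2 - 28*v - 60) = (v + 6)/(v + 2)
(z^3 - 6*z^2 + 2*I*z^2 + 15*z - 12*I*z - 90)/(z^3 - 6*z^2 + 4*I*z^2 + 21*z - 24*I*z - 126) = (z + 5*I)/(z + 7*I)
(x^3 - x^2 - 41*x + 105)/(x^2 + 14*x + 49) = (x^2 - 8*x + 15)/(x + 7)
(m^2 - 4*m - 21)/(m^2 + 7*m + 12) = (m - 7)/(m + 4)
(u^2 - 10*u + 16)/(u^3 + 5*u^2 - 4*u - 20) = (u - 8)/(u^2 + 7*u + 10)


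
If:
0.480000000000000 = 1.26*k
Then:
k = 0.38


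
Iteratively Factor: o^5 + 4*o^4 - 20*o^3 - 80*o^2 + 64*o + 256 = (o + 4)*(o^4 - 20*o^2 + 64) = (o - 2)*(o + 4)*(o^3 + 2*o^2 - 16*o - 32) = (o - 4)*(o - 2)*(o + 4)*(o^2 + 6*o + 8) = (o - 4)*(o - 2)*(o + 4)^2*(o + 2)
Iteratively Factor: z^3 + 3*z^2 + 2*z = (z + 2)*(z^2 + z) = (z + 1)*(z + 2)*(z)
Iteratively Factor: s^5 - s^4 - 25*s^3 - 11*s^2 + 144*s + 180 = (s + 2)*(s^4 - 3*s^3 - 19*s^2 + 27*s + 90) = (s - 5)*(s + 2)*(s^3 + 2*s^2 - 9*s - 18) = (s - 5)*(s - 3)*(s + 2)*(s^2 + 5*s + 6) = (s - 5)*(s - 3)*(s + 2)^2*(s + 3)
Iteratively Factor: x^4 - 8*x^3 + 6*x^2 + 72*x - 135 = (x + 3)*(x^3 - 11*x^2 + 39*x - 45) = (x - 5)*(x + 3)*(x^2 - 6*x + 9) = (x - 5)*(x - 3)*(x + 3)*(x - 3)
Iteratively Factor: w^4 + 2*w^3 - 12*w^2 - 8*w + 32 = (w - 2)*(w^3 + 4*w^2 - 4*w - 16) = (w - 2)*(w + 4)*(w^2 - 4) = (w - 2)*(w + 2)*(w + 4)*(w - 2)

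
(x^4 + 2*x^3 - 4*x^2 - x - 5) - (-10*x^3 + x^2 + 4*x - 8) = x^4 + 12*x^3 - 5*x^2 - 5*x + 3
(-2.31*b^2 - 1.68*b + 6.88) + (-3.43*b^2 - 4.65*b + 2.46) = -5.74*b^2 - 6.33*b + 9.34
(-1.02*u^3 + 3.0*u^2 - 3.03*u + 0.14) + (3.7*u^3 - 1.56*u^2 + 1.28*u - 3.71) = 2.68*u^3 + 1.44*u^2 - 1.75*u - 3.57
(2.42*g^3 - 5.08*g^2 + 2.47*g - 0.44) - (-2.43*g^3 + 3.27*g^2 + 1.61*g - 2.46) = 4.85*g^3 - 8.35*g^2 + 0.86*g + 2.02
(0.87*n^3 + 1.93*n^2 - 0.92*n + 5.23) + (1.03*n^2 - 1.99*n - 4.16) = 0.87*n^3 + 2.96*n^2 - 2.91*n + 1.07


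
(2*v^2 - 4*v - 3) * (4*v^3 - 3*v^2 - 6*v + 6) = 8*v^5 - 22*v^4 - 12*v^3 + 45*v^2 - 6*v - 18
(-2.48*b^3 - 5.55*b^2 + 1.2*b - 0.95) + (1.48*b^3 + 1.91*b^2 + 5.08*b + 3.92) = -1.0*b^3 - 3.64*b^2 + 6.28*b + 2.97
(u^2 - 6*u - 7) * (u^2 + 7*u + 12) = u^4 + u^3 - 37*u^2 - 121*u - 84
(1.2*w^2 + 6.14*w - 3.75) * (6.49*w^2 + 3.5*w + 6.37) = 7.788*w^4 + 44.0486*w^3 + 4.7965*w^2 + 25.9868*w - 23.8875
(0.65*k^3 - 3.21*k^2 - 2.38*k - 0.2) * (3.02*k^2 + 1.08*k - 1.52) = 1.963*k^5 - 8.9922*k^4 - 11.6424*k^3 + 1.7048*k^2 + 3.4016*k + 0.304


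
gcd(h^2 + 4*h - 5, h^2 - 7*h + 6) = h - 1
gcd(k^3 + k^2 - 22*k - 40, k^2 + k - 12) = k + 4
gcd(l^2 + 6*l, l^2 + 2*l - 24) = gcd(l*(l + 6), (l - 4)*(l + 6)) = l + 6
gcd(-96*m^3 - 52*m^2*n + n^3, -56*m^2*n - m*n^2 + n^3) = 8*m - n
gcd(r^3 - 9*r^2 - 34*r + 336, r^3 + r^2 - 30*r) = r + 6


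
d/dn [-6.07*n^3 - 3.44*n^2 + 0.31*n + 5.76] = -18.21*n^2 - 6.88*n + 0.31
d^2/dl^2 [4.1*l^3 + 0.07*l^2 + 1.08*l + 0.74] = 24.6*l + 0.14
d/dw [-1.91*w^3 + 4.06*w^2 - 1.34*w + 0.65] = -5.73*w^2 + 8.12*w - 1.34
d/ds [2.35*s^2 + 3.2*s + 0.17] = 4.7*s + 3.2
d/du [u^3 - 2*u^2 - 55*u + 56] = 3*u^2 - 4*u - 55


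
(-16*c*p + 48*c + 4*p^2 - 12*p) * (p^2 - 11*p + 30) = -16*c*p^3 + 224*c*p^2 - 1008*c*p + 1440*c + 4*p^4 - 56*p^3 + 252*p^2 - 360*p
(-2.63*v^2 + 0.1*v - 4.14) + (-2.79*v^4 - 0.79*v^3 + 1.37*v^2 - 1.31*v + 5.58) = -2.79*v^4 - 0.79*v^3 - 1.26*v^2 - 1.21*v + 1.44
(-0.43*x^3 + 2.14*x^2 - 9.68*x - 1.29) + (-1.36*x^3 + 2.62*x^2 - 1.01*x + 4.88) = -1.79*x^3 + 4.76*x^2 - 10.69*x + 3.59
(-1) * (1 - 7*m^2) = 7*m^2 - 1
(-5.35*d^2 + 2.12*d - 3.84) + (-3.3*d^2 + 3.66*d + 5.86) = -8.65*d^2 + 5.78*d + 2.02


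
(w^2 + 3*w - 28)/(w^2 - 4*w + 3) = (w^2 + 3*w - 28)/(w^2 - 4*w + 3)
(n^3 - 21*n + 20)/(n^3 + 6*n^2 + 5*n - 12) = (n^2 + n - 20)/(n^2 + 7*n + 12)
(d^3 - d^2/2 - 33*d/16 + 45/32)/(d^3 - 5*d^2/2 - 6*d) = (d^2 - 2*d + 15/16)/(d*(d - 4))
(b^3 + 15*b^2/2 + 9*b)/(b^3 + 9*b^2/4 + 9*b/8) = 4*(b + 6)/(4*b + 3)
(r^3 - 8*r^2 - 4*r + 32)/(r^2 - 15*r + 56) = (r^2 - 4)/(r - 7)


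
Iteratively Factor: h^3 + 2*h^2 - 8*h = (h + 4)*(h^2 - 2*h) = h*(h + 4)*(h - 2)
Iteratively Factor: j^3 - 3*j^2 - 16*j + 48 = (j - 4)*(j^2 + j - 12) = (j - 4)*(j + 4)*(j - 3)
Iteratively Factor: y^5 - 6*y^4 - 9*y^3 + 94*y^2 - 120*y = (y - 2)*(y^4 - 4*y^3 - 17*y^2 + 60*y) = (y - 5)*(y - 2)*(y^3 + y^2 - 12*y) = (y - 5)*(y - 3)*(y - 2)*(y^2 + 4*y) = y*(y - 5)*(y - 3)*(y - 2)*(y + 4)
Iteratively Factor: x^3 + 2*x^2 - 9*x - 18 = (x - 3)*(x^2 + 5*x + 6) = (x - 3)*(x + 3)*(x + 2)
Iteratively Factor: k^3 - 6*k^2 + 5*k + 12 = (k - 4)*(k^2 - 2*k - 3) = (k - 4)*(k + 1)*(k - 3)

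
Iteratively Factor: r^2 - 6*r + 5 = (r - 5)*(r - 1)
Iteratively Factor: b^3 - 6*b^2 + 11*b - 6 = (b - 2)*(b^2 - 4*b + 3) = (b - 3)*(b - 2)*(b - 1)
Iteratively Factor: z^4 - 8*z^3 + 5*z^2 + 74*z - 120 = (z - 5)*(z^3 - 3*z^2 - 10*z + 24) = (z - 5)*(z - 4)*(z^2 + z - 6) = (z - 5)*(z - 4)*(z + 3)*(z - 2)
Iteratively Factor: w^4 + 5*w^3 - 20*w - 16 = (w + 1)*(w^3 + 4*w^2 - 4*w - 16) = (w - 2)*(w + 1)*(w^2 + 6*w + 8) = (w - 2)*(w + 1)*(w + 4)*(w + 2)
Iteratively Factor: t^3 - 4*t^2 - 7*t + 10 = (t + 2)*(t^2 - 6*t + 5) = (t - 1)*(t + 2)*(t - 5)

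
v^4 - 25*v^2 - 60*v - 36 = (v - 6)*(v + 1)*(v + 2)*(v + 3)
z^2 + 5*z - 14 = (z - 2)*(z + 7)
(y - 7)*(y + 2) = y^2 - 5*y - 14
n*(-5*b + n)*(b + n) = -5*b^2*n - 4*b*n^2 + n^3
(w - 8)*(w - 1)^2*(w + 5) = w^4 - 5*w^3 - 33*w^2 + 77*w - 40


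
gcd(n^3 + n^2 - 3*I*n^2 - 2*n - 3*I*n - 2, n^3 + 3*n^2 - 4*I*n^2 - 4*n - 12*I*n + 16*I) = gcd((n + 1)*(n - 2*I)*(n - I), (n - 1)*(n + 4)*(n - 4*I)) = 1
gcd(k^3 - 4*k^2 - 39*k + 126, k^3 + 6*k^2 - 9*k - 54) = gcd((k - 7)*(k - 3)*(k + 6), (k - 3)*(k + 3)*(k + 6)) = k^2 + 3*k - 18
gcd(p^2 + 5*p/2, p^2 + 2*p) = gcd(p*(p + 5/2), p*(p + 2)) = p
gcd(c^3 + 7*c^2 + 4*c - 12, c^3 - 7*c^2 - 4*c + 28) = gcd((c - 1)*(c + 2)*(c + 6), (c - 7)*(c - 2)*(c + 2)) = c + 2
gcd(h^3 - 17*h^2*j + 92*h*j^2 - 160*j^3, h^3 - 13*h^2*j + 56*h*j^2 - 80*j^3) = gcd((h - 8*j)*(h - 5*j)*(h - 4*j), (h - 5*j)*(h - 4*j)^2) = h^2 - 9*h*j + 20*j^2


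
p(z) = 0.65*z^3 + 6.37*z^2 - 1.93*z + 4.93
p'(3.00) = 53.84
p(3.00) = 74.02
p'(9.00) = 270.68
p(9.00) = 977.38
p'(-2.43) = -21.37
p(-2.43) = 37.91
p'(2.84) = 49.98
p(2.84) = 65.72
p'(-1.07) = -13.33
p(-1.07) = 13.49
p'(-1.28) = -15.04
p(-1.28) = 16.47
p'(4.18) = 85.39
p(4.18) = 155.63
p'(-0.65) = -9.39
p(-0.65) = 8.70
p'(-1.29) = -15.12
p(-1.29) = 16.62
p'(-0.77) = -10.58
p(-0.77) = 9.90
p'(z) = 1.95*z^2 + 12.74*z - 1.93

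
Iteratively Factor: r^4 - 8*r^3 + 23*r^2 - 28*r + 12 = (r - 3)*(r^3 - 5*r^2 + 8*r - 4) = (r - 3)*(r - 1)*(r^2 - 4*r + 4) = (r - 3)*(r - 2)*(r - 1)*(r - 2)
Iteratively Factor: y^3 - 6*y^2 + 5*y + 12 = (y - 4)*(y^2 - 2*y - 3) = (y - 4)*(y - 3)*(y + 1)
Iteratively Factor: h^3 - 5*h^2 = (h - 5)*(h^2) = h*(h - 5)*(h)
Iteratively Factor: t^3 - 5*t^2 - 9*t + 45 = (t - 3)*(t^2 - 2*t - 15) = (t - 3)*(t + 3)*(t - 5)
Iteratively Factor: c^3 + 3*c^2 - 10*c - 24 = (c + 4)*(c^2 - c - 6) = (c + 2)*(c + 4)*(c - 3)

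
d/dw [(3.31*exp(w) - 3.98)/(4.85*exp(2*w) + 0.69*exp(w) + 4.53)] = (-16.0535*exp(2*w) + 38.606*exp(w) + 17.7405)*exp(w)/(23.5225*exp(4*w) + 6.693*exp(3*w) + 44.4171*exp(2*w) + 6.2514*exp(w) + 20.5209)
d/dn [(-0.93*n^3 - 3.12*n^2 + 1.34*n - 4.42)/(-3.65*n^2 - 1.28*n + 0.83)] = (3.3945*n^4 + 2.3808*n^3 + 6.5689*n^2 - 37.4452*n - 4.5454)/(13.3225*n^4 + 9.344*n^3 - 4.4206*n^2 - 2.1248*n + 0.6889)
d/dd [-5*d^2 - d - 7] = -10*d - 1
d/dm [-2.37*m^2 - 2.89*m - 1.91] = -4.74*m - 2.89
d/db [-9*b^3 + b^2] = b*(2 - 27*b)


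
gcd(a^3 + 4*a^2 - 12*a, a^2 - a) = a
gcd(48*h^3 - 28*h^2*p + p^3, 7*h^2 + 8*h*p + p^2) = 1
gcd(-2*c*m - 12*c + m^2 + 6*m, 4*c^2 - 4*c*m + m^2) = 2*c - m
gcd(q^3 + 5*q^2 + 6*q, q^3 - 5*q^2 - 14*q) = q^2 + 2*q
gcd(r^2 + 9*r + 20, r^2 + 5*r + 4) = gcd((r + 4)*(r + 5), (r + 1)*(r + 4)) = r + 4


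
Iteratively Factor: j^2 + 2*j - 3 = (j + 3)*(j - 1)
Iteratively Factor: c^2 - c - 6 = (c + 2)*(c - 3)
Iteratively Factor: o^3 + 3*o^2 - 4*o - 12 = (o + 3)*(o^2 - 4) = (o - 2)*(o + 3)*(o + 2)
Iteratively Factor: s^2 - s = (s - 1)*(s)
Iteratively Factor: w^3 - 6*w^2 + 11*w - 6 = (w - 3)*(w^2 - 3*w + 2) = (w - 3)*(w - 1)*(w - 2)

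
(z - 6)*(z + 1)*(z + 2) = z^3 - 3*z^2 - 16*z - 12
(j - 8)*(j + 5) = j^2 - 3*j - 40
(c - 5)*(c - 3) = c^2 - 8*c + 15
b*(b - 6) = b^2 - 6*b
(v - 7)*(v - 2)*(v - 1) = v^3 - 10*v^2 + 23*v - 14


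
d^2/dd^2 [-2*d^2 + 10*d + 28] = -4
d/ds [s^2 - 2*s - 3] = 2*s - 2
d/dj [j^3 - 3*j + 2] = 3*j^2 - 3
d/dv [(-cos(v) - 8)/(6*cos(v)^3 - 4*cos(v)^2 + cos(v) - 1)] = (55*cos(v) - 70*cos(2*v) - 3*cos(3*v) - 79)*sin(v)/(6*cos(v)^3 - 4*cos(v)^2 + cos(v) - 1)^2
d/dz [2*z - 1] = 2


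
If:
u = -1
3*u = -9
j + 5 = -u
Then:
No Solution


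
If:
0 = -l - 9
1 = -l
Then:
No Solution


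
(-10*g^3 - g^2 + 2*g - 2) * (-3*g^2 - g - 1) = 30*g^5 + 13*g^4 + 5*g^3 + 5*g^2 + 2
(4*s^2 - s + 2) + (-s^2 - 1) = 3*s^2 - s + 1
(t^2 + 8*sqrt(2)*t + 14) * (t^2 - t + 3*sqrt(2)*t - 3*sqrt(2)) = t^4 - t^3 + 11*sqrt(2)*t^3 - 11*sqrt(2)*t^2 + 62*t^2 - 62*t + 42*sqrt(2)*t - 42*sqrt(2)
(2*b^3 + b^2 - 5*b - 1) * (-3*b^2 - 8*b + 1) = -6*b^5 - 19*b^4 + 9*b^3 + 44*b^2 + 3*b - 1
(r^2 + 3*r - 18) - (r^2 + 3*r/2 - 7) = 3*r/2 - 11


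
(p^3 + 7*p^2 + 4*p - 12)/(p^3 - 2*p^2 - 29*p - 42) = (p^2 + 5*p - 6)/(p^2 - 4*p - 21)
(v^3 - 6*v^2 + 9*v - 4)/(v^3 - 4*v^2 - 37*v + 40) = (v^2 - 5*v + 4)/(v^2 - 3*v - 40)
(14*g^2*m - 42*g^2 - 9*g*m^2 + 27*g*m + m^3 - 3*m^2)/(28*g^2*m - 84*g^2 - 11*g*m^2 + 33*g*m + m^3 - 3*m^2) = (2*g - m)/(4*g - m)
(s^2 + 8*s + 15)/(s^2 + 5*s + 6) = (s + 5)/(s + 2)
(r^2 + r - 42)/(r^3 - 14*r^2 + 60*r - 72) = (r + 7)/(r^2 - 8*r + 12)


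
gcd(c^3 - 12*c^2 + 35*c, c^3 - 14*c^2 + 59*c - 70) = c^2 - 12*c + 35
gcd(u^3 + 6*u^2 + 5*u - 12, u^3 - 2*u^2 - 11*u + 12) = u^2 + 2*u - 3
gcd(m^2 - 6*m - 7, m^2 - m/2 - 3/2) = m + 1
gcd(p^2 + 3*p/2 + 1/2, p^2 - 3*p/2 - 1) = p + 1/2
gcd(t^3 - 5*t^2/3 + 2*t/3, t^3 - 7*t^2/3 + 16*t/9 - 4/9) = t^2 - 5*t/3 + 2/3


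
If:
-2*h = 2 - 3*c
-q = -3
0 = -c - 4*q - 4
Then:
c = -16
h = -25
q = 3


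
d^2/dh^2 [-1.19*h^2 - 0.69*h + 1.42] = -2.38000000000000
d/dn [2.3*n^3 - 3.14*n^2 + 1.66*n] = 6.9*n^2 - 6.28*n + 1.66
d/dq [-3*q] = -3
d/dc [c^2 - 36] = 2*c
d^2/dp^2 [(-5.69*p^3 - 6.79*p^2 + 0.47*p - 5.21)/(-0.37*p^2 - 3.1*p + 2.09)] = (-8.88178419700125e-16*p^5 + 2.8421709430404e-14*p^4 + 102.457008*p^3 - 185.409324*p^2 + 182.801448*p + 161.422524)/(0.050653*p^6 + 1.27317*p^5 + 9.808737*p^4 + 15.40762*p^3 - 55.406109*p^2 + 40.62333*p - 9.129329)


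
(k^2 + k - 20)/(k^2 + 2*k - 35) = (k^2 + k - 20)/(k^2 + 2*k - 35)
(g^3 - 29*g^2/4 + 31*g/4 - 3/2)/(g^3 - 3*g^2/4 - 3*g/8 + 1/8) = 2*(g - 6)/(2*g + 1)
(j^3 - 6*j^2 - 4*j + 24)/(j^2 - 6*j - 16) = (j^2 - 8*j + 12)/(j - 8)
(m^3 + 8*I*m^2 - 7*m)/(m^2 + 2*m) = (m^2 + 8*I*m - 7)/(m + 2)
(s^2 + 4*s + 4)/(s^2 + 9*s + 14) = (s + 2)/(s + 7)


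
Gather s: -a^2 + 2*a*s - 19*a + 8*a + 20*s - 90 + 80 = -a^2 - 11*a + s*(2*a + 20) - 10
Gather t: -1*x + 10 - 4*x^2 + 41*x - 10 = -4*x^2 + 40*x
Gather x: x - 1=x - 1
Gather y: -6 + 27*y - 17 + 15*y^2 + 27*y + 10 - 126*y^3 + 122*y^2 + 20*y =-126*y^3 + 137*y^2 + 74*y - 13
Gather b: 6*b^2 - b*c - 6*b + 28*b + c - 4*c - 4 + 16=6*b^2 + b*(22 - c) - 3*c + 12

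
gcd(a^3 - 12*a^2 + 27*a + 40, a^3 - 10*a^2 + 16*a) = a - 8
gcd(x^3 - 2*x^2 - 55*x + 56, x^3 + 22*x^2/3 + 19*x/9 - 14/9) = x + 7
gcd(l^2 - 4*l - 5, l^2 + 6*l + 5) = l + 1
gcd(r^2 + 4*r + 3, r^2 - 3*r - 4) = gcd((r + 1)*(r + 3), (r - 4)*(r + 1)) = r + 1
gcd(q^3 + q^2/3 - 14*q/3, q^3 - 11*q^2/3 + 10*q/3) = q^2 - 2*q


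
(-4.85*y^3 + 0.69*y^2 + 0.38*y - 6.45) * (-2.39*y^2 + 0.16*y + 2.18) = 11.5915*y^5 - 2.4251*y^4 - 11.3708*y^3 + 16.9805*y^2 - 0.2036*y - 14.061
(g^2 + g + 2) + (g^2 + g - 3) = 2*g^2 + 2*g - 1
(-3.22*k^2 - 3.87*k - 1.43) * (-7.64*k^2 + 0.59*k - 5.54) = 24.6008*k^4 + 27.667*k^3 + 26.4807*k^2 + 20.5961*k + 7.9222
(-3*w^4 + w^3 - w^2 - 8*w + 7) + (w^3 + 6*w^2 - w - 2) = -3*w^4 + 2*w^3 + 5*w^2 - 9*w + 5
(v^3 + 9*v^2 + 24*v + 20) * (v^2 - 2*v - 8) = v^5 + 7*v^4 - 2*v^3 - 100*v^2 - 232*v - 160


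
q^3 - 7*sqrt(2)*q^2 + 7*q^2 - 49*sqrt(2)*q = q*(q + 7)*(q - 7*sqrt(2))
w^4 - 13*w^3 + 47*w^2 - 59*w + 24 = (w - 8)*(w - 3)*(w - 1)^2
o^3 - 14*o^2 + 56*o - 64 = (o - 8)*(o - 4)*(o - 2)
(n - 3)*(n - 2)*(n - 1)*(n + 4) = n^4 - 2*n^3 - 13*n^2 + 38*n - 24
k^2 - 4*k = k*(k - 4)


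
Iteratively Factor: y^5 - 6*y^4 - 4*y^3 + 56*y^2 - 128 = (y + 2)*(y^4 - 8*y^3 + 12*y^2 + 32*y - 64) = (y - 4)*(y + 2)*(y^3 - 4*y^2 - 4*y + 16) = (y - 4)*(y - 2)*(y + 2)*(y^2 - 2*y - 8) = (y - 4)*(y - 2)*(y + 2)^2*(y - 4)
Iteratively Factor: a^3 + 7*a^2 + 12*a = (a + 3)*(a^2 + 4*a) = (a + 3)*(a + 4)*(a)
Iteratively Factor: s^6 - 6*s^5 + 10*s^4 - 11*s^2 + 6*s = (s - 1)*(s^5 - 5*s^4 + 5*s^3 + 5*s^2 - 6*s) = (s - 1)^2*(s^4 - 4*s^3 + s^2 + 6*s) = s*(s - 1)^2*(s^3 - 4*s^2 + s + 6) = s*(s - 1)^2*(s + 1)*(s^2 - 5*s + 6) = s*(s - 2)*(s - 1)^2*(s + 1)*(s - 3)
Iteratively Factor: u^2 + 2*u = (u + 2)*(u)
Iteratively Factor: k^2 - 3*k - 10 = (k - 5)*(k + 2)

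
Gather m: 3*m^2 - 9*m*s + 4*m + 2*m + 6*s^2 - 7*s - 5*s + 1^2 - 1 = 3*m^2 + m*(6 - 9*s) + 6*s^2 - 12*s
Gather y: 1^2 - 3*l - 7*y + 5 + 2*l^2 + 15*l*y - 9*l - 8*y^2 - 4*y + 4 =2*l^2 - 12*l - 8*y^2 + y*(15*l - 11) + 10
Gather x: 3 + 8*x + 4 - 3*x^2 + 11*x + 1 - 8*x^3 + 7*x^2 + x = -8*x^3 + 4*x^2 + 20*x + 8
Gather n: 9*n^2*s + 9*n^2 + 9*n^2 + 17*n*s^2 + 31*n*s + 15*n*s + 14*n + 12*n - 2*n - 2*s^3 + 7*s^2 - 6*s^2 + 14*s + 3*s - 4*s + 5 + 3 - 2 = n^2*(9*s + 18) + n*(17*s^2 + 46*s + 24) - 2*s^3 + s^2 + 13*s + 6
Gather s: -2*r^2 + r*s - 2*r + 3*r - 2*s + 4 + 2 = -2*r^2 + r + s*(r - 2) + 6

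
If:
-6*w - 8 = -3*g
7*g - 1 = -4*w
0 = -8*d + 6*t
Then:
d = 3*t/4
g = 19/27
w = -53/54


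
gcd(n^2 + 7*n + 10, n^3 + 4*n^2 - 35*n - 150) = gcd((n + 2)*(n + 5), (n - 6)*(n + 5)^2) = n + 5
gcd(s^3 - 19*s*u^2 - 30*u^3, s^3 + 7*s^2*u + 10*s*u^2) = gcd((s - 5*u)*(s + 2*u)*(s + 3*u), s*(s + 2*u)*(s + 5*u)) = s + 2*u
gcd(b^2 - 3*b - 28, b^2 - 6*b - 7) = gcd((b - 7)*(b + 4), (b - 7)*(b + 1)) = b - 7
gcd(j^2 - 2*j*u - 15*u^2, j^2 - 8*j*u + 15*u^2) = -j + 5*u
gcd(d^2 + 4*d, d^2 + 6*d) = d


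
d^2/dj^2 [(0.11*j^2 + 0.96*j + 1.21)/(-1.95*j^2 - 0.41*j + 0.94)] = (-4.44089209850063e-16*j^4 - 7.12491000000001*j^3 - 28.81593*j^2 - 16.36245*j - 5.777022)/(7.414875*j^6 + 4.677075*j^5 - 9.739665*j^4 - 4.440259*j^3 + 4.695018*j^2 + 1.086828*j - 0.830584)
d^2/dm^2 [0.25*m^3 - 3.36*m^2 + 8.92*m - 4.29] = 1.5*m - 6.72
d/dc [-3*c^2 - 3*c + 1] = -6*c - 3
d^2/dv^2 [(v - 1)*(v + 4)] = 2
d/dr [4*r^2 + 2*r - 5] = 8*r + 2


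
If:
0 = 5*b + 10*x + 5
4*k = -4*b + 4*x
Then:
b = -2*x - 1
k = 3*x + 1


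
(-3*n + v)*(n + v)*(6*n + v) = -18*n^3 - 15*n^2*v + 4*n*v^2 + v^3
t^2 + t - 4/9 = (t - 1/3)*(t + 4/3)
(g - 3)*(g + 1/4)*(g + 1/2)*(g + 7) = g^4 + 19*g^3/4 - 143*g^2/8 - 61*g/4 - 21/8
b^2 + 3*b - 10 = (b - 2)*(b + 5)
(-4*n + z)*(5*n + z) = -20*n^2 + n*z + z^2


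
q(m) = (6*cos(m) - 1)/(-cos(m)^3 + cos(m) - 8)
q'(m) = (-3*sin(m)*cos(m)^2 + sin(m))*(6*cos(m) - 1)/(-cos(m)^3 + cos(m) - 8)^2 - 6*sin(m)/(-cos(m)^3 + cos(m) - 8) = (-3*sin(m)^2 - 9*cos(m) - 3*cos(3*m) + 50)*sin(m)/(sin(m)^2*cos(m) - 8)^2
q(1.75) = 0.25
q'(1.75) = 0.69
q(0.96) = -0.32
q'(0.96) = 0.65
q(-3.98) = 0.60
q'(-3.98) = 0.55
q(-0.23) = -0.61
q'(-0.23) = -0.14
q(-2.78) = 0.81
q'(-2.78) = -0.32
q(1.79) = 0.28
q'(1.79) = 0.68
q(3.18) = 0.87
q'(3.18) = -0.04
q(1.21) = -0.15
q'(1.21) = 0.74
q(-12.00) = -0.52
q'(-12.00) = 0.37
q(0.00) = -0.62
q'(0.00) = 0.00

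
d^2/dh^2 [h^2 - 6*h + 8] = 2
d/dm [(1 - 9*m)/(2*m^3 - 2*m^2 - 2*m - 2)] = (9*m^3 - 6*m^2 + m + 5)/(m^6 - 2*m^5 - m^4 + 3*m^2 + 2*m + 1)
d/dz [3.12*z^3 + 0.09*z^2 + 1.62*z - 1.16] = 9.36*z^2 + 0.18*z + 1.62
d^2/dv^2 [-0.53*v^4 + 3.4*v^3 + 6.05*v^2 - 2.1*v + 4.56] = -6.36*v^2 + 20.4*v + 12.1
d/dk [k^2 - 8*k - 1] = 2*k - 8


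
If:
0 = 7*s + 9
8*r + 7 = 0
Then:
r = -7/8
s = -9/7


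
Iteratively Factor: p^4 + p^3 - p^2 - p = (p)*(p^3 + p^2 - p - 1) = p*(p + 1)*(p^2 - 1) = p*(p - 1)*(p + 1)*(p + 1)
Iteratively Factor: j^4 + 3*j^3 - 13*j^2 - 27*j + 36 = (j + 4)*(j^3 - j^2 - 9*j + 9) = (j + 3)*(j + 4)*(j^2 - 4*j + 3) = (j - 1)*(j + 3)*(j + 4)*(j - 3)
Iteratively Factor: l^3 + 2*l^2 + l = (l + 1)*(l^2 + l) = l*(l + 1)*(l + 1)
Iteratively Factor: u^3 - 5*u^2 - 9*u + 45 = (u - 5)*(u^2 - 9) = (u - 5)*(u + 3)*(u - 3)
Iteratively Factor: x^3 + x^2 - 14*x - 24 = (x + 3)*(x^2 - 2*x - 8) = (x - 4)*(x + 3)*(x + 2)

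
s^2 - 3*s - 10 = (s - 5)*(s + 2)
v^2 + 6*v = v*(v + 6)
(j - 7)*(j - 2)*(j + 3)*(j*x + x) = j^4*x - 5*j^3*x - 19*j^2*x + 29*j*x + 42*x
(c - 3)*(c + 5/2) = c^2 - c/2 - 15/2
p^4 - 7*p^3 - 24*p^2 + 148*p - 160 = (p - 8)*(p - 2)^2*(p + 5)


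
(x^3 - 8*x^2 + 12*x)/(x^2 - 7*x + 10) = x*(x - 6)/(x - 5)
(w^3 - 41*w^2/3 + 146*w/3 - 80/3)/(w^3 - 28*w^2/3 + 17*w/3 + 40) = (3*w^2 - 17*w + 10)/(3*w^2 - 4*w - 15)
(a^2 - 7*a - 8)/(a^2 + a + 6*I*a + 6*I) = (a - 8)/(a + 6*I)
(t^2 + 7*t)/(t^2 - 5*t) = (t + 7)/(t - 5)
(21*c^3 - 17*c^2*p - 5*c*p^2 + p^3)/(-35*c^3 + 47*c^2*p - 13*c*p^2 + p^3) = (3*c + p)/(-5*c + p)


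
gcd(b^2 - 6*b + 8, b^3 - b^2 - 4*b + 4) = b - 2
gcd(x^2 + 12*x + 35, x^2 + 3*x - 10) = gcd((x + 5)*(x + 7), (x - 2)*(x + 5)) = x + 5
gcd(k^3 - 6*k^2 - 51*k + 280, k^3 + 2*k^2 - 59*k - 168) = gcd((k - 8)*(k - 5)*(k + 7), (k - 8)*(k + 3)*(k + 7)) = k^2 - k - 56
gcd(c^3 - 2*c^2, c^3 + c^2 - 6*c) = c^2 - 2*c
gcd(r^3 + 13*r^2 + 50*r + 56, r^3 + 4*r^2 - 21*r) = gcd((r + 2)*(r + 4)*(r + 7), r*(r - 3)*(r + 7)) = r + 7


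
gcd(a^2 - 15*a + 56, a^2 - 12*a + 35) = a - 7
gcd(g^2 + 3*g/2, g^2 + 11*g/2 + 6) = g + 3/2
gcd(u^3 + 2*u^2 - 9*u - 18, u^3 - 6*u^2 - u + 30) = u^2 - u - 6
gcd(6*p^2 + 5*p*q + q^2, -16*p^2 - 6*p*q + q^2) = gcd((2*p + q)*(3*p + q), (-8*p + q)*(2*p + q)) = 2*p + q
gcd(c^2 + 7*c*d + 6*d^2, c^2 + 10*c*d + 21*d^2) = 1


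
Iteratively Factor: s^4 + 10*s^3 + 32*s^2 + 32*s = (s)*(s^3 + 10*s^2 + 32*s + 32) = s*(s + 2)*(s^2 + 8*s + 16) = s*(s + 2)*(s + 4)*(s + 4)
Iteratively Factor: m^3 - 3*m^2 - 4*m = (m - 4)*(m^2 + m) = m*(m - 4)*(m + 1)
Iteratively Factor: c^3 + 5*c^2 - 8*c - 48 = (c + 4)*(c^2 + c - 12) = (c - 3)*(c + 4)*(c + 4)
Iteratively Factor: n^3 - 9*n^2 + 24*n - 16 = (n - 4)*(n^2 - 5*n + 4) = (n - 4)*(n - 1)*(n - 4)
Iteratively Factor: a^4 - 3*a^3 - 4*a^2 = (a)*(a^3 - 3*a^2 - 4*a) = a*(a + 1)*(a^2 - 4*a) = a*(a - 4)*(a + 1)*(a)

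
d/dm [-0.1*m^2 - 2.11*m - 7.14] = -0.2*m - 2.11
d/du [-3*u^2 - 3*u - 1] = -6*u - 3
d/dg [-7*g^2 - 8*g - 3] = -14*g - 8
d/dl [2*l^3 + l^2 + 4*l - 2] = 6*l^2 + 2*l + 4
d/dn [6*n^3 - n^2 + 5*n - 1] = 18*n^2 - 2*n + 5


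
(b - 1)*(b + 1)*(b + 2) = b^3 + 2*b^2 - b - 2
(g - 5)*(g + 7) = g^2 + 2*g - 35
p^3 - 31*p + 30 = (p - 5)*(p - 1)*(p + 6)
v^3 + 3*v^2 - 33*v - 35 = (v - 5)*(v + 1)*(v + 7)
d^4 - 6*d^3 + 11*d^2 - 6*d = d*(d - 3)*(d - 2)*(d - 1)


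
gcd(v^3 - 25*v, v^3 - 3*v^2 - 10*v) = v^2 - 5*v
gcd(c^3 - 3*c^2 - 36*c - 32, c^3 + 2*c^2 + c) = c + 1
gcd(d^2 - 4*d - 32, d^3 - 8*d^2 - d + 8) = d - 8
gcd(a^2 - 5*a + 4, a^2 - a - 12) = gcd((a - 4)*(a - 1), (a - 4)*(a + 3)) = a - 4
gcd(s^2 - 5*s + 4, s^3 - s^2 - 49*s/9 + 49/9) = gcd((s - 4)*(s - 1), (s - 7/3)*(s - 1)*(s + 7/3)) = s - 1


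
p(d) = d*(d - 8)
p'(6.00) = 4.00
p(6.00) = -12.00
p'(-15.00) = -38.00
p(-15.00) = 345.00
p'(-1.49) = -10.98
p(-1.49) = 14.14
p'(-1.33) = -10.66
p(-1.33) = 12.41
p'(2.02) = -3.96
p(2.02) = -12.08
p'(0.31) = -7.38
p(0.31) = -2.38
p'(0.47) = -7.06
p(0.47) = -3.54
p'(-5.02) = -18.04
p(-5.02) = 65.36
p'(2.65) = -2.70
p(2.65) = -14.18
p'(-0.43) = -8.86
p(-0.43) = 3.62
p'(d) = 2*d - 8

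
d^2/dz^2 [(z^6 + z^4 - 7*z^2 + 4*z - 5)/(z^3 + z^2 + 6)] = 2*(3*z^10 + 8*z^9 + 6*z^8 + 54*z^7 + 96*z^6 - 6*z^5 + 540*z^4 + 258*z^3 + 183*z^2 + 18*z - 222)/(z^9 + 3*z^8 + 3*z^7 + 19*z^6 + 36*z^5 + 18*z^4 + 108*z^3 + 108*z^2 + 216)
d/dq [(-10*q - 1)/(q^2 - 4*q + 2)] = 2*(5*q^2 + q - 12)/(q^4 - 8*q^3 + 20*q^2 - 16*q + 4)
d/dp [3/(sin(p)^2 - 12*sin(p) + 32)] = 6*(6 - sin(p))*cos(p)/(sin(p)^2 - 12*sin(p) + 32)^2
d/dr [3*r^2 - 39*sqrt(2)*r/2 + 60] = 6*r - 39*sqrt(2)/2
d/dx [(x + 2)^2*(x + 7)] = (x + 2)*(3*x + 16)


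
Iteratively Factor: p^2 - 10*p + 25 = (p - 5)*(p - 5)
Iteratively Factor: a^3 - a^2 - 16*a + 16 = (a - 1)*(a^2 - 16) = (a - 4)*(a - 1)*(a + 4)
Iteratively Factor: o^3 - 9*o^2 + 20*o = (o - 5)*(o^2 - 4*o) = (o - 5)*(o - 4)*(o)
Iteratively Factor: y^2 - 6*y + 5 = (y - 5)*(y - 1)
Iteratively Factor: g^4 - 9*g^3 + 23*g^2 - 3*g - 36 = (g - 4)*(g^3 - 5*g^2 + 3*g + 9) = (g - 4)*(g - 3)*(g^2 - 2*g - 3) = (g - 4)*(g - 3)*(g + 1)*(g - 3)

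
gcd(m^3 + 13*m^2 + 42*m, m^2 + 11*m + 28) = m + 7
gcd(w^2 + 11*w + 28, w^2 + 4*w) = w + 4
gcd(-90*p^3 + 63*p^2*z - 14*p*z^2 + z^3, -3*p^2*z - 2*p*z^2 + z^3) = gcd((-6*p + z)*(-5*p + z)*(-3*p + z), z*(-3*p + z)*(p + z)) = -3*p + z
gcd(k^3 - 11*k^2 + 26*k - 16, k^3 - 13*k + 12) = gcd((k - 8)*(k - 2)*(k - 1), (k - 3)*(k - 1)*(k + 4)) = k - 1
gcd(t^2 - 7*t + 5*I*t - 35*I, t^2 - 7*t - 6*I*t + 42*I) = t - 7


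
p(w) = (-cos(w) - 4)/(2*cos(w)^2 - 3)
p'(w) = 4*(-cos(w) - 4)*sin(w)*cos(w)/(2*cos(w)^2 - 3)^2 + sin(w)/(2*cos(w)^2 - 3) = (2*sin(w)^2 - 16*cos(w) - 5)*sin(w)/(cos(2*w) - 2)^2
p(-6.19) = 4.91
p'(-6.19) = -1.88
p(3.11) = 2.99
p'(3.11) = 0.35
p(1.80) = 1.30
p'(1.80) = 0.06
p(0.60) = 2.95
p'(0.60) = -3.70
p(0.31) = 4.18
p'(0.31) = -4.35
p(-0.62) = 2.87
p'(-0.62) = 3.59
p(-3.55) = 2.34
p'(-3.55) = 2.29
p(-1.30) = 1.49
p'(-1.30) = 0.88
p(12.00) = 3.07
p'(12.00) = 3.87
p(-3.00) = 2.89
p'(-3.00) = -1.42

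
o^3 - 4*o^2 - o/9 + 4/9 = (o - 4)*(o - 1/3)*(o + 1/3)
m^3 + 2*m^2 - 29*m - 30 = (m - 5)*(m + 1)*(m + 6)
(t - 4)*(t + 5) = t^2 + t - 20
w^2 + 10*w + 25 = (w + 5)^2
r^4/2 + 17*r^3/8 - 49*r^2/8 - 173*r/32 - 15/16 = (r/2 + 1/4)*(r - 5/2)*(r + 1/4)*(r + 6)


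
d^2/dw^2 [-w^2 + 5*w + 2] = -2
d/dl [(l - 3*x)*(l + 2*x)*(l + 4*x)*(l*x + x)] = x*(4*l^3 + 9*l^2*x + 3*l^2 - 20*l*x^2 + 6*l*x - 24*x^3 - 10*x^2)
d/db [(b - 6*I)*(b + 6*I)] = 2*b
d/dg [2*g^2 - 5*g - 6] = 4*g - 5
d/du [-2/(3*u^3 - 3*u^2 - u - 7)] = 2*(9*u^2 - 6*u - 1)/(-3*u^3 + 3*u^2 + u + 7)^2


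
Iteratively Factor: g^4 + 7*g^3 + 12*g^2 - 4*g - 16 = (g - 1)*(g^3 + 8*g^2 + 20*g + 16) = (g - 1)*(g + 2)*(g^2 + 6*g + 8) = (g - 1)*(g + 2)*(g + 4)*(g + 2)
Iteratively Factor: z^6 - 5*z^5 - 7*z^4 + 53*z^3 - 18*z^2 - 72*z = (z + 3)*(z^5 - 8*z^4 + 17*z^3 + 2*z^2 - 24*z) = z*(z + 3)*(z^4 - 8*z^3 + 17*z^2 + 2*z - 24) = z*(z - 2)*(z + 3)*(z^3 - 6*z^2 + 5*z + 12) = z*(z - 2)*(z + 1)*(z + 3)*(z^2 - 7*z + 12) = z*(z - 3)*(z - 2)*(z + 1)*(z + 3)*(z - 4)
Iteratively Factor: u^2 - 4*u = (u - 4)*(u)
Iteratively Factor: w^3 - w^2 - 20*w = (w)*(w^2 - w - 20) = w*(w - 5)*(w + 4)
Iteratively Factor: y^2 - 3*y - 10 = (y + 2)*(y - 5)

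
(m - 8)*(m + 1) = m^2 - 7*m - 8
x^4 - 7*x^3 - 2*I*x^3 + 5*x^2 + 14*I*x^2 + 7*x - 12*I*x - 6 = (x - 6)*(x - 1)*(x - I)^2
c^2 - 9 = (c - 3)*(c + 3)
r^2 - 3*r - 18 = (r - 6)*(r + 3)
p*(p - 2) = p^2 - 2*p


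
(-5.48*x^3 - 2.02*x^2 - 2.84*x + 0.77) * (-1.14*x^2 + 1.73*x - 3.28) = 6.2472*x^5 - 7.1776*x^4 + 17.7174*x^3 + 0.8346*x^2 + 10.6473*x - 2.5256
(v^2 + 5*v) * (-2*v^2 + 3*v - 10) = -2*v^4 - 7*v^3 + 5*v^2 - 50*v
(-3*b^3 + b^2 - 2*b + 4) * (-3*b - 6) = 9*b^4 + 15*b^3 - 24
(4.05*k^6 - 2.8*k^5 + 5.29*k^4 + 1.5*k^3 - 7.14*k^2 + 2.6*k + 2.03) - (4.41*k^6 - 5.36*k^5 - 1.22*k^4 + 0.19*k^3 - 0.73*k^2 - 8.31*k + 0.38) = -0.36*k^6 + 2.56*k^5 + 6.51*k^4 + 1.31*k^3 - 6.41*k^2 + 10.91*k + 1.65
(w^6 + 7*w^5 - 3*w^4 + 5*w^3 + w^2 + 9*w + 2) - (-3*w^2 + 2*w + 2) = w^6 + 7*w^5 - 3*w^4 + 5*w^3 + 4*w^2 + 7*w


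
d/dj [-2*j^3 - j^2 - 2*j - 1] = -6*j^2 - 2*j - 2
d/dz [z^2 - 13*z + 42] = 2*z - 13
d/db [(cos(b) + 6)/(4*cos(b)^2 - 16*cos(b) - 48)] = (cos(b)^2 + 12*cos(b) - 12)*sin(b)/(4*(sin(b)^2 + 4*cos(b) + 11)^2)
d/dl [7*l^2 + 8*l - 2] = 14*l + 8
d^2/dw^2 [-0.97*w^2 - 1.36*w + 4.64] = -1.94000000000000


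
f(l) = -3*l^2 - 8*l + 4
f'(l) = -6*l - 8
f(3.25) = -53.69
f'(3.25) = -27.50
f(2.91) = -44.68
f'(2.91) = -25.46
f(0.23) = 2.00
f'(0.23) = -9.38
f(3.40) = -57.88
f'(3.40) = -28.40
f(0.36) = 0.73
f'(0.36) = -10.16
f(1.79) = -19.93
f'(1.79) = -18.74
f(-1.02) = 9.04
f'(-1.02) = -1.88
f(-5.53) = -43.50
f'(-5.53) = 25.18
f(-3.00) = 1.00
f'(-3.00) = 10.00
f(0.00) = 4.00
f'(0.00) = -8.00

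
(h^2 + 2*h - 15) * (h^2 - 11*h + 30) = h^4 - 9*h^3 - 7*h^2 + 225*h - 450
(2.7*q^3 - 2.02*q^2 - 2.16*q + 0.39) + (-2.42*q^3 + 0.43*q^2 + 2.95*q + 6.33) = 0.28*q^3 - 1.59*q^2 + 0.79*q + 6.72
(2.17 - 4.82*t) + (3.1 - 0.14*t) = 5.27 - 4.96*t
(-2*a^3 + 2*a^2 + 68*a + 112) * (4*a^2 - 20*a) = -8*a^5 + 48*a^4 + 232*a^3 - 912*a^2 - 2240*a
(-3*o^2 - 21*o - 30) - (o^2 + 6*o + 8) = -4*o^2 - 27*o - 38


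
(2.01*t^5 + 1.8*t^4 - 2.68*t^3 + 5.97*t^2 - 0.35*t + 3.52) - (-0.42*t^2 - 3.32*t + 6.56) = 2.01*t^5 + 1.8*t^4 - 2.68*t^3 + 6.39*t^2 + 2.97*t - 3.04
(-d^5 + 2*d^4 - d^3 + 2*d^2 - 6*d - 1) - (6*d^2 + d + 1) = -d^5 + 2*d^4 - d^3 - 4*d^2 - 7*d - 2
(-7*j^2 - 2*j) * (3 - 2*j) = 14*j^3 - 17*j^2 - 6*j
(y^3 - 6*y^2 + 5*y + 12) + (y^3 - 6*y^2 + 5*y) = 2*y^3 - 12*y^2 + 10*y + 12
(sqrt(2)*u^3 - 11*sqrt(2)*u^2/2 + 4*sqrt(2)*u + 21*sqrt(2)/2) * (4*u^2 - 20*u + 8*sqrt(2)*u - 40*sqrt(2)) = 4*sqrt(2)*u^5 - 42*sqrt(2)*u^4 + 16*u^4 - 168*u^3 + 126*sqrt(2)*u^3 - 38*sqrt(2)*u^2 + 504*u^2 - 210*sqrt(2)*u - 152*u - 840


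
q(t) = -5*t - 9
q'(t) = -5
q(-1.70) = -0.50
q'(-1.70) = -5.00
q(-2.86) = 5.30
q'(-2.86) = -5.00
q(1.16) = -14.80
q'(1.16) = -5.00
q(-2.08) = 1.40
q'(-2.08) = -5.00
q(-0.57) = -6.15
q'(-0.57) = -5.00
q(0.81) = -13.05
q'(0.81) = -5.00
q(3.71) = -27.55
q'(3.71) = -5.00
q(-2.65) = 4.25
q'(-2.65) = -5.00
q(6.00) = -39.00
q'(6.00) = -5.00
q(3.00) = -24.00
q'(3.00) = -5.00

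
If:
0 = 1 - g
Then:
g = 1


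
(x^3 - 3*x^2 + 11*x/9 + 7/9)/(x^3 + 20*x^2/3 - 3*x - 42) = (3*x^2 - 2*x - 1)/(3*(x^2 + 9*x + 18))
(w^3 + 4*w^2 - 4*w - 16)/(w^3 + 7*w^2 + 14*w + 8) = (w - 2)/(w + 1)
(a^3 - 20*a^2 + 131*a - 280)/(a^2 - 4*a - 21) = (a^2 - 13*a + 40)/(a + 3)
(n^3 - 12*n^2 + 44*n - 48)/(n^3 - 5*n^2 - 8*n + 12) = (n^2 - 6*n + 8)/(n^2 + n - 2)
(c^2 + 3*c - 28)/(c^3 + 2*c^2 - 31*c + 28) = 1/(c - 1)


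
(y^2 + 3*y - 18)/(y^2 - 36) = (y - 3)/(y - 6)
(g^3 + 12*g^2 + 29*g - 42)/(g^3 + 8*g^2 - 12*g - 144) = (g^2 + 6*g - 7)/(g^2 + 2*g - 24)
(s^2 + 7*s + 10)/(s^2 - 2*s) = (s^2 + 7*s + 10)/(s*(s - 2))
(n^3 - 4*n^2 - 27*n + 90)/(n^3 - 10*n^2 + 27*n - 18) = (n + 5)/(n - 1)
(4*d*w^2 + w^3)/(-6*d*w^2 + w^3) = (4*d + w)/(-6*d + w)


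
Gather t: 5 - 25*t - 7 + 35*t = 10*t - 2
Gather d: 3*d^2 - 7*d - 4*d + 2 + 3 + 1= 3*d^2 - 11*d + 6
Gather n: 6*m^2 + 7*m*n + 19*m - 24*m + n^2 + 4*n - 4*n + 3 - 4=6*m^2 + 7*m*n - 5*m + n^2 - 1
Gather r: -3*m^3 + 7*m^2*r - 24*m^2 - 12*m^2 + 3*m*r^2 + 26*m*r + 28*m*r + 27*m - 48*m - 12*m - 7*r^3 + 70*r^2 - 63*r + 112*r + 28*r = -3*m^3 - 36*m^2 - 33*m - 7*r^3 + r^2*(3*m + 70) + r*(7*m^2 + 54*m + 77)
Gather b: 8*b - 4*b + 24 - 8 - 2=4*b + 14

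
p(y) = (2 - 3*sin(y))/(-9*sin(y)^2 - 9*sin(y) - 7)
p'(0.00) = 0.80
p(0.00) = -0.29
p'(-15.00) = -0.13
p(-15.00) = -0.80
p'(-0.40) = 0.81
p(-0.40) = -0.65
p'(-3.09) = -0.86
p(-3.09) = -0.33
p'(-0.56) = 0.46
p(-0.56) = -0.76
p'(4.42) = 0.13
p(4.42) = -0.73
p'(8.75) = -0.15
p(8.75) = -0.01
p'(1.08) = 0.05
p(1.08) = 0.03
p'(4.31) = 0.17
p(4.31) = -0.75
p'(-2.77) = -0.86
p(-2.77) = -0.63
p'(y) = (2 - 3*sin(y))*(18*sin(y)*cos(y) + 9*cos(y))/(-9*sin(y)^2 - 9*sin(y) - 7)^2 - 3*cos(y)/(-9*sin(y)^2 - 9*sin(y) - 7) = 3*(-9*sin(y)^2 + 12*sin(y) + 13)*cos(y)/(9*sin(y)^2 + 9*sin(y) + 7)^2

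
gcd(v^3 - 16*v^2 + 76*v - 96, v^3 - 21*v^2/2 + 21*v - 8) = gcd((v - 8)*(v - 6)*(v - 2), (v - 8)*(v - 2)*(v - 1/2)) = v^2 - 10*v + 16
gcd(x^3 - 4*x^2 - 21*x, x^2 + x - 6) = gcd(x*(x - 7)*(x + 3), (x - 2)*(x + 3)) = x + 3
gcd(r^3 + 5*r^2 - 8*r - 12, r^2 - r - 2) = r^2 - r - 2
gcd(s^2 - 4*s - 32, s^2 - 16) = s + 4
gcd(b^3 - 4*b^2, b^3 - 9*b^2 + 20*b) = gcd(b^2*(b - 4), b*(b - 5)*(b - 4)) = b^2 - 4*b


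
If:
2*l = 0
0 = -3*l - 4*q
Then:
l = 0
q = 0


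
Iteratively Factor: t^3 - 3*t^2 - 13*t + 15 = (t - 5)*(t^2 + 2*t - 3) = (t - 5)*(t - 1)*(t + 3)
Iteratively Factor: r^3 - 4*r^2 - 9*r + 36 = (r - 4)*(r^2 - 9) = (r - 4)*(r - 3)*(r + 3)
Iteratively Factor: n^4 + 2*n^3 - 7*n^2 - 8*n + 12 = (n + 2)*(n^3 - 7*n + 6) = (n - 1)*(n + 2)*(n^2 + n - 6) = (n - 2)*(n - 1)*(n + 2)*(n + 3)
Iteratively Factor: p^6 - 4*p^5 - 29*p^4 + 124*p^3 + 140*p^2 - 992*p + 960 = (p - 2)*(p^5 - 2*p^4 - 33*p^3 + 58*p^2 + 256*p - 480) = (p - 2)*(p + 4)*(p^4 - 6*p^3 - 9*p^2 + 94*p - 120) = (p - 3)*(p - 2)*(p + 4)*(p^3 - 3*p^2 - 18*p + 40) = (p - 5)*(p - 3)*(p - 2)*(p + 4)*(p^2 + 2*p - 8) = (p - 5)*(p - 3)*(p - 2)^2*(p + 4)*(p + 4)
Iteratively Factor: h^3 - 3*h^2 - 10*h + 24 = (h - 4)*(h^2 + h - 6) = (h - 4)*(h - 2)*(h + 3)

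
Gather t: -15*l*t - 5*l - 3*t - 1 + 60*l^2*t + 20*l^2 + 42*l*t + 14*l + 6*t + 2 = 20*l^2 + 9*l + t*(60*l^2 + 27*l + 3) + 1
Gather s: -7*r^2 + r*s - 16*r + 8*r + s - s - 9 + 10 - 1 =-7*r^2 + r*s - 8*r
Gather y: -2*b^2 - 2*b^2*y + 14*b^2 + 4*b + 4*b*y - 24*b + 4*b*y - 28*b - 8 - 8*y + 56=12*b^2 - 48*b + y*(-2*b^2 + 8*b - 8) + 48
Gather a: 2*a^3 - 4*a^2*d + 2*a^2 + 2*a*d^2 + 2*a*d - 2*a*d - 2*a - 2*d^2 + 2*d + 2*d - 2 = 2*a^3 + a^2*(2 - 4*d) + a*(2*d^2 - 2) - 2*d^2 + 4*d - 2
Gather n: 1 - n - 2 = -n - 1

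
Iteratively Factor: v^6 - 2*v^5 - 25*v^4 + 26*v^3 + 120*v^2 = (v)*(v^5 - 2*v^4 - 25*v^3 + 26*v^2 + 120*v) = v*(v + 2)*(v^4 - 4*v^3 - 17*v^2 + 60*v) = v*(v - 5)*(v + 2)*(v^3 + v^2 - 12*v) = v*(v - 5)*(v + 2)*(v + 4)*(v^2 - 3*v) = v^2*(v - 5)*(v + 2)*(v + 4)*(v - 3)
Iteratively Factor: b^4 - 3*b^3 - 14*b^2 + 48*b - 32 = (b - 4)*(b^3 + b^2 - 10*b + 8) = (b - 4)*(b - 2)*(b^2 + 3*b - 4) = (b - 4)*(b - 2)*(b - 1)*(b + 4)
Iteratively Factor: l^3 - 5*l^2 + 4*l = (l - 4)*(l^2 - l) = l*(l - 4)*(l - 1)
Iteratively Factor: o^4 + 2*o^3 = (o)*(o^3 + 2*o^2) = o^2*(o^2 + 2*o) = o^3*(o + 2)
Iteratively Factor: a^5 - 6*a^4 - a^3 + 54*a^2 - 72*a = (a - 3)*(a^4 - 3*a^3 - 10*a^2 + 24*a) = (a - 3)*(a + 3)*(a^3 - 6*a^2 + 8*a) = a*(a - 3)*(a + 3)*(a^2 - 6*a + 8) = a*(a - 3)*(a - 2)*(a + 3)*(a - 4)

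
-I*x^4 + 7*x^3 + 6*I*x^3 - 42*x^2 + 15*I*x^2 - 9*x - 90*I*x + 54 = (x - 6)*(x + 3*I)^2*(-I*x + 1)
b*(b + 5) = b^2 + 5*b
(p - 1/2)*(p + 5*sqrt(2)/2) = p^2 - p/2 + 5*sqrt(2)*p/2 - 5*sqrt(2)/4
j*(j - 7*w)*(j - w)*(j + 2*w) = j^4 - 6*j^3*w - 9*j^2*w^2 + 14*j*w^3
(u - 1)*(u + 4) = u^2 + 3*u - 4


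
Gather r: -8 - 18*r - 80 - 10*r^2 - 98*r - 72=-10*r^2 - 116*r - 160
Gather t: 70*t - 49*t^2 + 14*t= -49*t^2 + 84*t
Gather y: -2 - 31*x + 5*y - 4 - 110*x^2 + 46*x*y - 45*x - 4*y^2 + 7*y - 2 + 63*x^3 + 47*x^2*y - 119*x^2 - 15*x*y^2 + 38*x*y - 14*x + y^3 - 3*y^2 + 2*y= 63*x^3 - 229*x^2 - 90*x + y^3 + y^2*(-15*x - 7) + y*(47*x^2 + 84*x + 14) - 8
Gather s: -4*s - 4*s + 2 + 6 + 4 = 12 - 8*s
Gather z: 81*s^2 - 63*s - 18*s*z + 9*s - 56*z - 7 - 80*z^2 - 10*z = 81*s^2 - 54*s - 80*z^2 + z*(-18*s - 66) - 7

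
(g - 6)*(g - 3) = g^2 - 9*g + 18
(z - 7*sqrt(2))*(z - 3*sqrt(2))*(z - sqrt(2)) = z^3 - 11*sqrt(2)*z^2 + 62*z - 42*sqrt(2)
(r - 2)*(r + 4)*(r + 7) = r^3 + 9*r^2 + 6*r - 56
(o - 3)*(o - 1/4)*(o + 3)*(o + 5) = o^4 + 19*o^3/4 - 41*o^2/4 - 171*o/4 + 45/4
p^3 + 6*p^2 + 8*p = p*(p + 2)*(p + 4)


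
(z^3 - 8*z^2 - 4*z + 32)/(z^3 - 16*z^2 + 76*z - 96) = (z + 2)/(z - 6)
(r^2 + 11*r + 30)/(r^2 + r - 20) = (r + 6)/(r - 4)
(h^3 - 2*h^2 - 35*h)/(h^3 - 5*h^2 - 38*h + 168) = h*(h + 5)/(h^2 + 2*h - 24)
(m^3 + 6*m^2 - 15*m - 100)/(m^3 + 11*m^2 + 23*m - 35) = (m^2 + m - 20)/(m^2 + 6*m - 7)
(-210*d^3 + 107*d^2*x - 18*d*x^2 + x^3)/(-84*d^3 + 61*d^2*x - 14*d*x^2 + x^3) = (30*d^2 - 11*d*x + x^2)/(12*d^2 - 7*d*x + x^2)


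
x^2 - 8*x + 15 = (x - 5)*(x - 3)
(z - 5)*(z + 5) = z^2 - 25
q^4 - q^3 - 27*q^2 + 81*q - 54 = (q - 3)^2*(q - 1)*(q + 6)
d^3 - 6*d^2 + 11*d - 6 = (d - 3)*(d - 2)*(d - 1)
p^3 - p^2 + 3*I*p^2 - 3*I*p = p*(p - 1)*(p + 3*I)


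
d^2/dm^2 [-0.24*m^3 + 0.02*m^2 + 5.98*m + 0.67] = 0.04 - 1.44*m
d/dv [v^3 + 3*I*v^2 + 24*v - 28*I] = 3*v^2 + 6*I*v + 24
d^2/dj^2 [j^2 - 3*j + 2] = 2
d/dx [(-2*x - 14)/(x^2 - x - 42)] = 2*(-x^2 + x + (x + 7)*(2*x - 1) + 42)/(-x^2 + x + 42)^2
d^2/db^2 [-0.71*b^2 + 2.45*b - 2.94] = -1.42000000000000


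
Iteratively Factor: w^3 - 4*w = (w + 2)*(w^2 - 2*w) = w*(w + 2)*(w - 2)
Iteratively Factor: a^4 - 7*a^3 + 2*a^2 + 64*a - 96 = (a - 2)*(a^3 - 5*a^2 - 8*a + 48) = (a - 4)*(a - 2)*(a^2 - a - 12) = (a - 4)^2*(a - 2)*(a + 3)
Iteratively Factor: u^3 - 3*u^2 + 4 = (u - 2)*(u^2 - u - 2) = (u - 2)*(u + 1)*(u - 2)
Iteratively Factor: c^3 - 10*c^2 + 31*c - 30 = (c - 2)*(c^2 - 8*c + 15) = (c - 3)*(c - 2)*(c - 5)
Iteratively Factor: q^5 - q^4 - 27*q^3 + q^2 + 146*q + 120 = (q + 2)*(q^4 - 3*q^3 - 21*q^2 + 43*q + 60) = (q - 5)*(q + 2)*(q^3 + 2*q^2 - 11*q - 12) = (q - 5)*(q + 2)*(q + 4)*(q^2 - 2*q - 3) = (q - 5)*(q + 1)*(q + 2)*(q + 4)*(q - 3)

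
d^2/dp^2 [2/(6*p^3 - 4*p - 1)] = 8*(-9*p*(-6*p^3 + 4*p + 1) - 2*(9*p^2 - 2)^2)/(-6*p^3 + 4*p + 1)^3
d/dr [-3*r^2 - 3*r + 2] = -6*r - 3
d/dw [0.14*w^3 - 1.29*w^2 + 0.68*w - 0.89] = 0.42*w^2 - 2.58*w + 0.68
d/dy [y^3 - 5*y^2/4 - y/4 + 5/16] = 3*y^2 - 5*y/2 - 1/4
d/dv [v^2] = 2*v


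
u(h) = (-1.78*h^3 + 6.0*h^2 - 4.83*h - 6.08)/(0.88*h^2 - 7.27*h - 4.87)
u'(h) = (7.27 - 1.76*h)*(-1.78*h^3 + 6.0*h^2 - 4.83*h - 6.08)/(0.88*h^2 - 7.27*h - 4.87)^2 + (-5.34*h^2 + 12.0*h - 4.83)/(0.88*h^2 - 7.27*h - 4.87) = (-1.5664*h^4 + 25.8812*h^3 - 13.3638*h^2 - 47.7392*h - 20.6795)/(0.7744*h^4 - 12.7952*h^3 + 44.2817*h^2 + 70.8098*h + 23.7169)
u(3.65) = 1.54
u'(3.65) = 1.57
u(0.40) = 0.94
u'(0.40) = -0.69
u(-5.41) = 7.93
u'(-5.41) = -1.54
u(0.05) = 1.21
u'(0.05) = -0.84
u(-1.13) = 2.15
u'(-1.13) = -1.19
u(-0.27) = 1.51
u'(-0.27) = -1.15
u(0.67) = 0.77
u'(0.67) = -0.59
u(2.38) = 0.44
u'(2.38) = 0.30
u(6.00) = 12.11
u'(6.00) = 9.81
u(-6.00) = 8.85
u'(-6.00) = -1.58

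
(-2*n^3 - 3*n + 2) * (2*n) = -4*n^4 - 6*n^2 + 4*n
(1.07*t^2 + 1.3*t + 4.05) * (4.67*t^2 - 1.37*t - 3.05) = 4.9969*t^4 + 4.6051*t^3 + 13.869*t^2 - 9.5135*t - 12.3525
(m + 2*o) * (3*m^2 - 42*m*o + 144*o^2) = 3*m^3 - 36*m^2*o + 60*m*o^2 + 288*o^3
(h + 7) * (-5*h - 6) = -5*h^2 - 41*h - 42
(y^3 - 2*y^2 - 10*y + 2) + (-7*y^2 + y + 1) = y^3 - 9*y^2 - 9*y + 3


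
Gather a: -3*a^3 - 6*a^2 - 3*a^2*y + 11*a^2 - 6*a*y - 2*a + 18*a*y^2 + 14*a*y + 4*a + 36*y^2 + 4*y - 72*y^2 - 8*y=-3*a^3 + a^2*(5 - 3*y) + a*(18*y^2 + 8*y + 2) - 36*y^2 - 4*y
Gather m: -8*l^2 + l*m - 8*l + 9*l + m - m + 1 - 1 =-8*l^2 + l*m + l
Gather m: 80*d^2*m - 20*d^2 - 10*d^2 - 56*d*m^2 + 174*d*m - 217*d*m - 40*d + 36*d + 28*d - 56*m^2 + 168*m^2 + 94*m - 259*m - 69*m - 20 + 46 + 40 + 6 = -30*d^2 + 24*d + m^2*(112 - 56*d) + m*(80*d^2 - 43*d - 234) + 72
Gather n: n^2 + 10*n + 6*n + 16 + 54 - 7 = n^2 + 16*n + 63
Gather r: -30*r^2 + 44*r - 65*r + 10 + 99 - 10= -30*r^2 - 21*r + 99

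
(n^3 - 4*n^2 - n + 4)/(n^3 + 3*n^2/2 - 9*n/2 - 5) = 2*(n^2 - 5*n + 4)/(2*n^2 + n - 10)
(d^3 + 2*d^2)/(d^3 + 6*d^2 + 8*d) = d/(d + 4)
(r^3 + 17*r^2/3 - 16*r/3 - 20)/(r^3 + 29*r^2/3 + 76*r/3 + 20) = (r - 2)/(r + 2)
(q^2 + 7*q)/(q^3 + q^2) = (q + 7)/(q*(q + 1))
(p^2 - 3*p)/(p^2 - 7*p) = (p - 3)/(p - 7)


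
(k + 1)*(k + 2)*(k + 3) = k^3 + 6*k^2 + 11*k + 6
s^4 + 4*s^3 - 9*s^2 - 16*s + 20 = (s - 2)*(s - 1)*(s + 2)*(s + 5)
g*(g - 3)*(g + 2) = g^3 - g^2 - 6*g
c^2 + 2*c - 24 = (c - 4)*(c + 6)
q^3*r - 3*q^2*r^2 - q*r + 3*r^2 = (q - 1)*(q - 3*r)*(q*r + r)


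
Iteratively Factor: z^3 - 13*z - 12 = (z - 4)*(z^2 + 4*z + 3) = (z - 4)*(z + 1)*(z + 3)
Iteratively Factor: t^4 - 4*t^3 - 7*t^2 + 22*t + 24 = (t + 1)*(t^3 - 5*t^2 - 2*t + 24) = (t + 1)*(t + 2)*(t^2 - 7*t + 12) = (t - 3)*(t + 1)*(t + 2)*(t - 4)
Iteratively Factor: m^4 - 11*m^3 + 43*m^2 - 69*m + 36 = (m - 4)*(m^3 - 7*m^2 + 15*m - 9) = (m - 4)*(m - 3)*(m^2 - 4*m + 3) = (m - 4)*(m - 3)^2*(m - 1)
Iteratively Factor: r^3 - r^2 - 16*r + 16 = (r + 4)*(r^2 - 5*r + 4) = (r - 1)*(r + 4)*(r - 4)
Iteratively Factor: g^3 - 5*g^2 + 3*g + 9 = (g - 3)*(g^2 - 2*g - 3) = (g - 3)^2*(g + 1)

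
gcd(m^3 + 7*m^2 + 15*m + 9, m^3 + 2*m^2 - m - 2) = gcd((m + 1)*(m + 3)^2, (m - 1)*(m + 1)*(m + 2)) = m + 1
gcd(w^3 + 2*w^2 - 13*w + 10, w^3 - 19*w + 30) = w^2 + 3*w - 10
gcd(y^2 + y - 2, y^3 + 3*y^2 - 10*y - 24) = y + 2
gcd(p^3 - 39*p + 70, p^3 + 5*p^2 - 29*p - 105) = p^2 + 2*p - 35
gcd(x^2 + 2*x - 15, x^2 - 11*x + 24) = x - 3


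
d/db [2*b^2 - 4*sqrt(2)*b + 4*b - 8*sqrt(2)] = 4*b - 4*sqrt(2) + 4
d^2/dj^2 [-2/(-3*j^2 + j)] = 4*(-3*j*(3*j - 1) + (6*j - 1)^2)/(j^3*(3*j - 1)^3)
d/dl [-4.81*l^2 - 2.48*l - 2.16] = -9.62*l - 2.48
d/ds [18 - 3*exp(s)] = -3*exp(s)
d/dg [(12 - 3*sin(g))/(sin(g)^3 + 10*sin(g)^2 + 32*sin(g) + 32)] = 6*(sin(g)^2 - 5*sin(g) - 20)*cos(g)/((sin(g) + 2)^2*(sin(g) + 4)^3)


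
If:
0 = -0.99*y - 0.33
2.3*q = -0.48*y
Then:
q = 0.07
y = -0.33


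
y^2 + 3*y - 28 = (y - 4)*(y + 7)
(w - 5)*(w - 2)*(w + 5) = w^3 - 2*w^2 - 25*w + 50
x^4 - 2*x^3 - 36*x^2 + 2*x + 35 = (x - 7)*(x - 1)*(x + 1)*(x + 5)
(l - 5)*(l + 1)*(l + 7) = l^3 + 3*l^2 - 33*l - 35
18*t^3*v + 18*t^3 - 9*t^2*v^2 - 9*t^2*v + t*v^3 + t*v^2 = (-6*t + v)*(-3*t + v)*(t*v + t)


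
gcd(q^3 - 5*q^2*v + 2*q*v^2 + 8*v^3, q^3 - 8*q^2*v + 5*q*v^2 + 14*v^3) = q^2 - q*v - 2*v^2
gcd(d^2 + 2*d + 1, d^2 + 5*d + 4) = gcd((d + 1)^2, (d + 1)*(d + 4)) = d + 1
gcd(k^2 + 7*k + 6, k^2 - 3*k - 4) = k + 1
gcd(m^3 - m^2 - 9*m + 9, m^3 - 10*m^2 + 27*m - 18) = m^2 - 4*m + 3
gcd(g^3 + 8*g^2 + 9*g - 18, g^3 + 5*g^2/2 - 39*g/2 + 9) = g + 6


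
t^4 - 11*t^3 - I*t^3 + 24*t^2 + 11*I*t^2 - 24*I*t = t*(t - 8)*(t - 3)*(t - I)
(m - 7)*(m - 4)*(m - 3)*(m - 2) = m^4 - 16*m^3 + 89*m^2 - 206*m + 168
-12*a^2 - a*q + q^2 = (-4*a + q)*(3*a + q)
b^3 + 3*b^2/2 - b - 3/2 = (b - 1)*(b + 1)*(b + 3/2)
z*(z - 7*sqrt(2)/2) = z^2 - 7*sqrt(2)*z/2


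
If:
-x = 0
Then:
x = 0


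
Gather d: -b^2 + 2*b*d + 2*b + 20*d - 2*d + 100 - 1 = -b^2 + 2*b + d*(2*b + 18) + 99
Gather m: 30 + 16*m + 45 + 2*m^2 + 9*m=2*m^2 + 25*m + 75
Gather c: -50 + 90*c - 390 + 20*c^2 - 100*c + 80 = 20*c^2 - 10*c - 360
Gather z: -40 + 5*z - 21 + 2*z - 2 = 7*z - 63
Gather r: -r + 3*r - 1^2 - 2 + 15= 2*r + 12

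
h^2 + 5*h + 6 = (h + 2)*(h + 3)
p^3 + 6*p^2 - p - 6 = (p - 1)*(p + 1)*(p + 6)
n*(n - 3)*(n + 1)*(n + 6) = n^4 + 4*n^3 - 15*n^2 - 18*n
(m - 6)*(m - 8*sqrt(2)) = m^2 - 8*sqrt(2)*m - 6*m + 48*sqrt(2)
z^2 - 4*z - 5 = (z - 5)*(z + 1)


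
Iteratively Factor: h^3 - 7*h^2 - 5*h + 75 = (h - 5)*(h^2 - 2*h - 15) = (h - 5)*(h + 3)*(h - 5)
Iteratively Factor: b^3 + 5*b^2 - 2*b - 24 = (b + 3)*(b^2 + 2*b - 8) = (b + 3)*(b + 4)*(b - 2)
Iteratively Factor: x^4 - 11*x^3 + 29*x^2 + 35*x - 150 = (x - 5)*(x^3 - 6*x^2 - x + 30) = (x - 5)*(x + 2)*(x^2 - 8*x + 15) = (x - 5)*(x - 3)*(x + 2)*(x - 5)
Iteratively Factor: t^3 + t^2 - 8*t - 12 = (t + 2)*(t^2 - t - 6) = (t - 3)*(t + 2)*(t + 2)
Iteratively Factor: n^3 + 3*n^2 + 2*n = (n + 2)*(n^2 + n) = (n + 1)*(n + 2)*(n)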